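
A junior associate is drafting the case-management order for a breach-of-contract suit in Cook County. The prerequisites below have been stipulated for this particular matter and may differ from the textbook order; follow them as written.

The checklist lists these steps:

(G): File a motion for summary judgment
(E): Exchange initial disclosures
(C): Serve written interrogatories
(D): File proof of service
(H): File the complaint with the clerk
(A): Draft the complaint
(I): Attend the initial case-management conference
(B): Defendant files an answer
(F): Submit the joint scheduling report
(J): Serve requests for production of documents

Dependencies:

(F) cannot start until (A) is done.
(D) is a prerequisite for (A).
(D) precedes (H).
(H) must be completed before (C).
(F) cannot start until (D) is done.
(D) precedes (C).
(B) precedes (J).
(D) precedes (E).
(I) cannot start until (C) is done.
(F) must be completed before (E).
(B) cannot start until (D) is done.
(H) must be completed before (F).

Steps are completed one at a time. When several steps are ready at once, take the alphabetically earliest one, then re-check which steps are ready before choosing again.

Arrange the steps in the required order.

Nothing is required for (D) and (G). (D) has the earlier label → (D) first.
(A), (B) and (H) now also ready, so the ready set is {(A), (B), (G), (H)}; (A) has the earlier label → (A).
Ready: (B), (G) and (H). (B) has the earlier label → (B).
(J) now also ready, so the ready set is {(G), (H), (J)}; (G) has the earlier label → (G).
(H) and (J) are both available; (H) has the earlier label → (H).
(C) and (F) now also ready, so the ready set is {(C), (F), (J)}; (C) has the earlier label → (C).
Now (F), (I) and (J) have their prerequisites met. (F) has the earlier label, so (F) next.
(E) now also ready, so the ready set is {(E), (I), (J)}; (E) has the earlier label → (E).
(I) and (J) are both available; (I) has the earlier label → (I).
Next only (J) has its prerequisites met → (J).

(D) (A) (B) (G) (H) (C) (F) (E) (I) (J)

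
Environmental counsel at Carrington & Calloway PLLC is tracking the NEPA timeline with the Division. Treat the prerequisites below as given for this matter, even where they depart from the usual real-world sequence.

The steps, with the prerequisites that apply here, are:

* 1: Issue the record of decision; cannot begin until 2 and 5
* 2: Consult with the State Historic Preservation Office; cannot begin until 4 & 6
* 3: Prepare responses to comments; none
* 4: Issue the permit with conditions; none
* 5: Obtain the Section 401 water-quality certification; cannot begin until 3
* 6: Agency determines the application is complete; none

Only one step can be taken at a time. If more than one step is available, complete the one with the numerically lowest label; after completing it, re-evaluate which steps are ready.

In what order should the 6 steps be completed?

3, 4 and 6 have no prerequisites; 3 has the earlier label, so 3 is first.
4, 5 and 6 are all available; 4 has the earlier label → 4.
Now 5 and 6 have their prerequisites met. 5 has the earlier label, so 5 next.
That leaves 6 as the only ready step → 6.
That leaves 2 as the only ready step → 2.
That leaves 1 as the only ready step → 1.

3 4 5 6 2 1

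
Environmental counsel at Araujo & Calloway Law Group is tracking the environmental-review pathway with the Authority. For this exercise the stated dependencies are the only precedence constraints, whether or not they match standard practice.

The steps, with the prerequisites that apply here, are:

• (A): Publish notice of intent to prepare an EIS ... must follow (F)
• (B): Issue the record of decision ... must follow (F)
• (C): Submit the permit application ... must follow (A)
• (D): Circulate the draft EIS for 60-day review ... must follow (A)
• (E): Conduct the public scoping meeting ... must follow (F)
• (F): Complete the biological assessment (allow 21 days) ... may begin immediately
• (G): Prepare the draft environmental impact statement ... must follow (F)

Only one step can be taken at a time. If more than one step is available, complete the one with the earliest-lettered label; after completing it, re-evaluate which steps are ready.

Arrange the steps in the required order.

(F), (A), (B), (C), (D), (E), (G)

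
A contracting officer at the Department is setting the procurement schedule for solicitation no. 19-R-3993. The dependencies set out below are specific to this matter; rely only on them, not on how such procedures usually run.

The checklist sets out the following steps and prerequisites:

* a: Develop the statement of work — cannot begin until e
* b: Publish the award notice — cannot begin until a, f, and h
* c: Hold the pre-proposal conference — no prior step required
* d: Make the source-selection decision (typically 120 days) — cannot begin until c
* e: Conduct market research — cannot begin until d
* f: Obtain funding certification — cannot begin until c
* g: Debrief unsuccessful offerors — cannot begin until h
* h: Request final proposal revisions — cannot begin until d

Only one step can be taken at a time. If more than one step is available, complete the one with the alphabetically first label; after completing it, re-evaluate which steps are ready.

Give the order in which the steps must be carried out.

c, d, e, a, f, h, b, g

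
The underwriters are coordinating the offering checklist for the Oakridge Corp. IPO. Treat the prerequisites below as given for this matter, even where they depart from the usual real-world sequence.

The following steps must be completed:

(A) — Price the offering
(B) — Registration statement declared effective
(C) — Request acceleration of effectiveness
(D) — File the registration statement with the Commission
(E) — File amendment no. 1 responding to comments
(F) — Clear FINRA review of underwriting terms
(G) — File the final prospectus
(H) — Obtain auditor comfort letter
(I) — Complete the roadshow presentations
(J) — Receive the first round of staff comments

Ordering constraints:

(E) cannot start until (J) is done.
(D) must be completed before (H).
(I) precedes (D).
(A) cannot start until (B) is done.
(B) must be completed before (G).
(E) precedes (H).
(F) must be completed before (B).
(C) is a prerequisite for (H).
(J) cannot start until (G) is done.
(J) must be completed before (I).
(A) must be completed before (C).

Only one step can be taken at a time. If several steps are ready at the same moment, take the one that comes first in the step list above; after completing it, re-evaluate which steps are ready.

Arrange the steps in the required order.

(F) (B) (A) (C) (G) (J) (E) (I) (D) (H)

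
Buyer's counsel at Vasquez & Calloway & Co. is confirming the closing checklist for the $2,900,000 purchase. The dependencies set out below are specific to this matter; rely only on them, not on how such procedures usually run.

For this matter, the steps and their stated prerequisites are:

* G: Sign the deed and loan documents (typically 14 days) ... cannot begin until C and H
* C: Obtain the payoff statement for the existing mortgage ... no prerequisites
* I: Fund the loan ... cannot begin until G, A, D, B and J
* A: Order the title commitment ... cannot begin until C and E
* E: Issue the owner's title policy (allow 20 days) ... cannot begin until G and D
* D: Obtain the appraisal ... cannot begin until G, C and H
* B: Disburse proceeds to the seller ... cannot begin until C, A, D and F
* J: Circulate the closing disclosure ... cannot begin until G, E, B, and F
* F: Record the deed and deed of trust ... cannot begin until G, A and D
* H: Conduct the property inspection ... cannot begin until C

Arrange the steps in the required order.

C, H, G, D, E, A, F, B, J, I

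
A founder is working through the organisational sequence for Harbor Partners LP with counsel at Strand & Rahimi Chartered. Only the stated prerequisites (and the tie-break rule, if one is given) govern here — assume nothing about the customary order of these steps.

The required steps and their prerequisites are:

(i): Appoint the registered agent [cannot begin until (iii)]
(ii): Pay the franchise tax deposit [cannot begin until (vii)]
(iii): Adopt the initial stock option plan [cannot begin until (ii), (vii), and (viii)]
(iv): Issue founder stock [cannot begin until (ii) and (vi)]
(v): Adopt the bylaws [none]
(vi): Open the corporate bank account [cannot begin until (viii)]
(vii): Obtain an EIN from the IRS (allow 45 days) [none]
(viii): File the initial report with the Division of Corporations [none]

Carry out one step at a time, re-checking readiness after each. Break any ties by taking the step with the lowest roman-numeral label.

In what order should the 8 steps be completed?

(v), (vii) and (viii) have no prerequisites; (v) has the earlier label, so (v) is first.
(vii) and (viii) are both available; (vii) has the earlier label → (vii).
(ii) and (viii) are both available; (ii) has the earlier label → (ii).
(viii) is the only step now ready → (viii).
Ready: (iii) and (vi). (iii) has the earlier label → (iii).
(i) now also ready, so the ready set is {(i), (vi)}; (i) has the earlier label → (i).
Next only (vi) has its prerequisites met → (vi).
That leaves (iv) as the only ready step → (iv).

(v), (vii), (ii), (viii), (iii), (i), (vi), (iv)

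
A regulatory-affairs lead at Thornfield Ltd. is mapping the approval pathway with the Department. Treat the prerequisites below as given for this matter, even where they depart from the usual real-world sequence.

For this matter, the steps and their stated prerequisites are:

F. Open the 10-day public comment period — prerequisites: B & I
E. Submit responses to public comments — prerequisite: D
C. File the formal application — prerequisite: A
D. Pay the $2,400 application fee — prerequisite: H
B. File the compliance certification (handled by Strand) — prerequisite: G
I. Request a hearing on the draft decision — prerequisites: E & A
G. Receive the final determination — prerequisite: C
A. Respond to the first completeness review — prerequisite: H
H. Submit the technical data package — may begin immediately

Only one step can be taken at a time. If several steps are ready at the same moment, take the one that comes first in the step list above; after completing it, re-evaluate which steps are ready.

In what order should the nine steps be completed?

H, D, E, A, C, I, G, B, F

H is the only step with nothing outstanding, so it goes first.
D and A are both available; D is listed earlier → D.
E and A are both available; E is listed earlier → E.
That leaves A as the only ready step → A.
Now C and I have their prerequisites met. C is listed earlier, so C next.
Now I and G have their prerequisites met. I is listed earlier, so I next.
G needed C, now all done → G.
B needed G, now all done → B.
F needed B and I, now all done → F.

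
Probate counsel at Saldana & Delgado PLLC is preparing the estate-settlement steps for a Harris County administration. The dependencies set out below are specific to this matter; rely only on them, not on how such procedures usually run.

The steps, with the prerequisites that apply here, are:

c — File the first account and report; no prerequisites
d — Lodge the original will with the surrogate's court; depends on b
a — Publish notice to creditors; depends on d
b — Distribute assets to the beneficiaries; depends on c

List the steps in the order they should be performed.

Only c has no prerequisites, so it is first.
Next only b has its prerequisites met → b.
That leaves d as the only ready step → d.
a needed d, now all done → a.

c, b, d, a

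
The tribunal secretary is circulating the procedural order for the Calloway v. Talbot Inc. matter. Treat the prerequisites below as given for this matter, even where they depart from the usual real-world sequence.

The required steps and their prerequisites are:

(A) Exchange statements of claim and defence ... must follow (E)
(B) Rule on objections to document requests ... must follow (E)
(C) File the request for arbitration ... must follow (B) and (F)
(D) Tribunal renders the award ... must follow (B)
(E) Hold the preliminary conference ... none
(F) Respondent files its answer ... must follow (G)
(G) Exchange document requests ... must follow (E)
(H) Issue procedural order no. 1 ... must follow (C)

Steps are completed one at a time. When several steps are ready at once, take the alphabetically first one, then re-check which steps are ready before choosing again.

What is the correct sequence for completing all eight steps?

(E), (A), (B), (D), (G), (F), (C), (H)

(E) is the only step with nothing outstanding, so it goes first.
Ready: (A), (B) and (G). (A) has the earlier label → (A).
(B) and (G) are both available; (B) has the earlier label → (B).
(D) now also ready, so the ready set is {(D), (G)}; (D) has the earlier label → (D).
(G) needed (E), now all done → (G).
(F) is the only step now ready → (F).
(C) needed (B) and (F), now all done → (C).
Next only (H) has its prerequisites met → (H).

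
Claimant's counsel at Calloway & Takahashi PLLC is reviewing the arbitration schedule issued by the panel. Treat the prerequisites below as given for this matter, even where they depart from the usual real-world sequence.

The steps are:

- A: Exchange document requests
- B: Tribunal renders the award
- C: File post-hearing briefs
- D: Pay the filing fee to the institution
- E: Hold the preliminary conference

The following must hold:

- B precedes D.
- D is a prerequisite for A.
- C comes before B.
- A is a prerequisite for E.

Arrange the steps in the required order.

Only C has no prerequisites, so it is first.
That leaves B as the only ready step → B.
D needed B, now all done → D.
A needed D, now all done → A.
E needed A, now all done → E.

C → B → D → A → E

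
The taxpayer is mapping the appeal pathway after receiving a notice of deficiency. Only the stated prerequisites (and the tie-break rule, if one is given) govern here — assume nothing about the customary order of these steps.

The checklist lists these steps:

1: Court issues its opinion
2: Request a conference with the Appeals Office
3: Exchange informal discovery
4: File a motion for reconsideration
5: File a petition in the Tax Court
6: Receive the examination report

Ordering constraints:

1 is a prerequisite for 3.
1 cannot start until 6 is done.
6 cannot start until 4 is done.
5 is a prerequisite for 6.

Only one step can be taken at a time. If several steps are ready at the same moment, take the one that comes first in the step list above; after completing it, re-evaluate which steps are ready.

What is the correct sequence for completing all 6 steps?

Nothing is required for 2, 4 and 5. 2 is listed earlier → 2 first.
Now 4 and 5 have their prerequisites met. 4 is listed earlier, so 4 next.
That leaves 5 as the only ready step → 5.
6 needed 4 and 5, now all done → 6.
Next only 1 has its prerequisites met → 1.
3 needed 1, now all done → 3.

2 4 5 6 1 3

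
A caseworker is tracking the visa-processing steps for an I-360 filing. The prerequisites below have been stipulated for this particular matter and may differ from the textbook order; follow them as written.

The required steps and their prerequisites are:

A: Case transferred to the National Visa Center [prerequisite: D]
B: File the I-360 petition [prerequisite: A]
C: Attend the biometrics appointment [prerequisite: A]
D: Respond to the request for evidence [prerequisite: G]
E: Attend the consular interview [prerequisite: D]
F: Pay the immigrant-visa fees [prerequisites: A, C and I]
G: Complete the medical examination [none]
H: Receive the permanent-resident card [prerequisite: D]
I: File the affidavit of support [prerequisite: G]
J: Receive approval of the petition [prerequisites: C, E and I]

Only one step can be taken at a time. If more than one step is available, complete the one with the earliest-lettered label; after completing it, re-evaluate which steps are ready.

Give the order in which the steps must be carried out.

G D A B C E H I F J

Only G has no prerequisites, so it is first.
Now D and I have their prerequisites met. D has the earlier label, so D next.
A, E and H now also ready, so the ready set is {A, E, H, I}; A has the earlier label → A.
Now B, C, E, H and I have their prerequisites met. B has the earlier label, so B next.
Now C, E, H and I have their prerequisites met. C has the earlier label, so C next.
Now E, H and I have their prerequisites met. E has the earlier label, so E next.
Ready: H and I. H has the earlier label → H.
I needed G, now all done → I.
Now F and J have their prerequisites met. F has the earlier label, so F next.
Next only J has its prerequisites met → J.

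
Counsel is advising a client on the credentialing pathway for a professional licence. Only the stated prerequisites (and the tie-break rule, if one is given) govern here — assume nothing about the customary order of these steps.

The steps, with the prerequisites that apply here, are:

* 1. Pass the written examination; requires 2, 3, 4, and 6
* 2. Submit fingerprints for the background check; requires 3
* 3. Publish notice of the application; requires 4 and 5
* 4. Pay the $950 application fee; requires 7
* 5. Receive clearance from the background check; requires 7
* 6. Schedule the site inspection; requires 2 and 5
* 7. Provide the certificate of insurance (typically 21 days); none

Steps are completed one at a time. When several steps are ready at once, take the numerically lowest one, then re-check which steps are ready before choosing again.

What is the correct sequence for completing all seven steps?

Only 7 has no prerequisites, so it is first.
Ready: 4 and 5. 4 has the earlier label → 4.
Next only 5 has its prerequisites met → 5.
3 needed 4 and 5, now all done → 3.
2 needed 3, now all done → 2.
6 is the only step now ready → 6.
Next only 1 has its prerequisites met → 1.

7, 4, 5, 3, 2, 6, 1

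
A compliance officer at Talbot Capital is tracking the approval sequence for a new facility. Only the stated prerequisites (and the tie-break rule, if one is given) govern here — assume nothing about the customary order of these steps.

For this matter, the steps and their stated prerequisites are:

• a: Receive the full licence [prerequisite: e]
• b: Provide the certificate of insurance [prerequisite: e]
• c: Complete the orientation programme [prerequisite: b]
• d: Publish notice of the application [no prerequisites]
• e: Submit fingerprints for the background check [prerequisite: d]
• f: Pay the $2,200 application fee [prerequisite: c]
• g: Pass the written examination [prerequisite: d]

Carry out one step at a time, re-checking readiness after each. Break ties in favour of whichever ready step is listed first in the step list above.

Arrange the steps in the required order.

Only d has no prerequisites, so it is first.
Ready: e and g. e is listed earlier → e.
a and b now also ready, so the ready set is {a, b, g}; a is listed earlier → a.
Now b and g have their prerequisites met. b is listed earlier, so b next.
c now also ready, so the ready set is {c, g}; c is listed earlier → c.
f and g are both available; f is listed earlier → f.
g needed d, now all done → g.

d, e, a, b, c, f, g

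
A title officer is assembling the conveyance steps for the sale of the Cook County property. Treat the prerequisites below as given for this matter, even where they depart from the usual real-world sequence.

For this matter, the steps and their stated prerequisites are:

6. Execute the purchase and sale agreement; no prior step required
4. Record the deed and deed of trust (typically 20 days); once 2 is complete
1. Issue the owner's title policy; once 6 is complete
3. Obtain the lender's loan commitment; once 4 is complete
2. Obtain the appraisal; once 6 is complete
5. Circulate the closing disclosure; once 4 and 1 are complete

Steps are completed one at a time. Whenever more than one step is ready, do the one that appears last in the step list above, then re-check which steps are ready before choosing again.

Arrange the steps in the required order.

6 → 2 → 1 → 4 → 5 → 3

6 is the only step with nothing outstanding, so it goes first.
Now 2 and 1 have their prerequisites met. 2 is listed later, so 2 next.
Now 1 and 4 have their prerequisites met. 1 is listed later, so 1 next.
4 is the only step now ready → 4.
Ready: 5 and 3. 5 is listed later → 5.
3 needed 4, now all done → 3.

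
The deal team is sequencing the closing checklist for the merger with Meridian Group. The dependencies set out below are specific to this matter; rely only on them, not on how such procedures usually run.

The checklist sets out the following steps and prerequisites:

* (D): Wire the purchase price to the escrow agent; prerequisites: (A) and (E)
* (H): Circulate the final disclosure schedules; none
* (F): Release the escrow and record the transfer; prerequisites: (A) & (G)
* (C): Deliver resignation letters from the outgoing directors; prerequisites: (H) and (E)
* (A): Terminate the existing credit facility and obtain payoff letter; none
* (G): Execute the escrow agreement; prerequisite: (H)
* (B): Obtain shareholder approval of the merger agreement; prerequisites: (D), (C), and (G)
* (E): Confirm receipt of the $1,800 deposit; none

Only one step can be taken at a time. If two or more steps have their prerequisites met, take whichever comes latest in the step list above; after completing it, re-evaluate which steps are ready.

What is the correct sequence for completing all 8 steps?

(E), (A), (H), (G), (C), (F), (D), (B)

Nothing is required for (E), (A) and (H). (E) is listed later → (E) first.
(A) and (H) are both available; (A) is listed later → (A).
(D) now also ready, so the ready set is {(H), (D)}; (H) is listed later → (H).
(G) and (C) now also ready, so the ready set is {(G), (C), (D)}; (G) is listed later → (G).
Ready: (C), (F) and (D). (C) is listed later → (C).
Ready: (F) and (D). (F) is listed later → (F).
That leaves (D) as the only ready step → (D).
(B) needed (G), (C) and (D), now all done → (B).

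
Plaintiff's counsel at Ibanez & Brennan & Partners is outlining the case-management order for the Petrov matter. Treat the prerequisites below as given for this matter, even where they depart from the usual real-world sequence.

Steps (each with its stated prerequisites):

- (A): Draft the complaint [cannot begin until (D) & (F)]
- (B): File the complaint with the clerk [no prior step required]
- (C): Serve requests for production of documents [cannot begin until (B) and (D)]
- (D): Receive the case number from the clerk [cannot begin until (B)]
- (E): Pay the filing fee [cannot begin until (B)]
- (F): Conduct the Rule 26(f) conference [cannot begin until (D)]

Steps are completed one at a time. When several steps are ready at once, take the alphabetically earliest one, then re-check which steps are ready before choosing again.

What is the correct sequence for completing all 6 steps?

(B) → (D) → (C) → (E) → (F) → (A)

Only (B) has no prerequisites, so it is first.
(D) and (E) are both available; (D) has the earlier label → (D).
(C) and (F) now also ready, so the ready set is {(C), (E), (F)}; (C) has the earlier label → (C).
(E) and (F) are both available; (E) has the earlier label → (E).
(F) is the only step now ready → (F).
(A) needed (D) and (F), now all done → (A).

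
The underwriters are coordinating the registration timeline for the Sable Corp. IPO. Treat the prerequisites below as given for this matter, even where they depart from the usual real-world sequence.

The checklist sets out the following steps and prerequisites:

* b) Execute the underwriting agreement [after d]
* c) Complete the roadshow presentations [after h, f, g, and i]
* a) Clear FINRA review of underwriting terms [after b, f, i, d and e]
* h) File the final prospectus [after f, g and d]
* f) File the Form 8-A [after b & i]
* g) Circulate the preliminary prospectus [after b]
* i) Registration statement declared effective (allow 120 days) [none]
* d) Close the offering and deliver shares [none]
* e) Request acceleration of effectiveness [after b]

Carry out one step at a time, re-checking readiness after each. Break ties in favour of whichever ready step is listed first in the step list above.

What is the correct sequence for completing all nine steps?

i d b f g h c e a

i and d have no prerequisites; i is listed earlier, so i is first.
That leaves d as the only ready step → d.
That leaves b as the only ready step → b.
Ready: f, g and e. f is listed earlier → f.
g and e are both available; g is listed earlier → g.
Now h and e have their prerequisites met. h is listed earlier, so h next.
c and e are both available; c is listed earlier → c.
e needed b, now all done → e.
a needed b, f, i, d and e, now all done → a.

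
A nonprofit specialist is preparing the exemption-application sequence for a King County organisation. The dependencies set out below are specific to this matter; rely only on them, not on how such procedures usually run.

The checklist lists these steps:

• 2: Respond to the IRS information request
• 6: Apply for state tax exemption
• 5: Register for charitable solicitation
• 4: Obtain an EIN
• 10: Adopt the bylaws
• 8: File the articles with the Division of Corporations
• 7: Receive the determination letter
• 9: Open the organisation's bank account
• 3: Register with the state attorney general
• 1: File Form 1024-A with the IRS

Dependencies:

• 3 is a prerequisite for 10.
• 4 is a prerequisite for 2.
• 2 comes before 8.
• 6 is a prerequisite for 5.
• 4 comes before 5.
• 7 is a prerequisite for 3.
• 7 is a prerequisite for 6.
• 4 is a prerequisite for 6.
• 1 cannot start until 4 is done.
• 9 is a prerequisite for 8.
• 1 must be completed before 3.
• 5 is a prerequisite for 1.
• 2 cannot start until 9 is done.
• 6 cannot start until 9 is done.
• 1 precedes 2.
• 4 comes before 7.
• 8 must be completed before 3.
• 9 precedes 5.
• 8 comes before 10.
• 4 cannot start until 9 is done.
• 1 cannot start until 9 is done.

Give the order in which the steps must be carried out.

9, 4, 7, 6, 5, 1, 2, 8, 3, 10

9 has no prerequisites → 9 first.
4 needed 9, now all done → 4.
7 is the only step now ready → 7.
6 needed 4, 7 and 9, now all done → 6.
5 needed 6, 4 and 9, now all done → 5.
1 is the only step now ready → 1.
2 needed 4, 9 and 1, now all done → 2.
8 needed 2 and 9, now all done → 8.
3 needed 8, 7 and 1, now all done → 3.
10 needed 8 and 3, now all done → 10.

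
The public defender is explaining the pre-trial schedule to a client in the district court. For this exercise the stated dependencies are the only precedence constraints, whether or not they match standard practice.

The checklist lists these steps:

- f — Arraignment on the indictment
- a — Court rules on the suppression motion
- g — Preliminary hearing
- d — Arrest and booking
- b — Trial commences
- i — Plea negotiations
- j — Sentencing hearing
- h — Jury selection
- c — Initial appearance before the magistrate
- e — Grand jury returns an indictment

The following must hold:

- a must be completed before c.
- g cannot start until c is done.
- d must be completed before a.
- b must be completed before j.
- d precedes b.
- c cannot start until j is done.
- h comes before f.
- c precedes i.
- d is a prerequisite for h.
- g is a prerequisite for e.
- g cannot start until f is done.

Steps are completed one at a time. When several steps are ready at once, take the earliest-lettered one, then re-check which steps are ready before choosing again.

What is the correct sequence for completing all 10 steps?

Only d has no prerequisites, so it is first.
Now a, b and h have their prerequisites met. a has the earlier label, so a next.
Now b and h have their prerequisites met. b has the earlier label, so b next.
h and j are both available; h has the earlier label → h.
f now also ready, so the ready set is {f, j}; f has the earlier label → f.
Next only j has its prerequisites met → j.
c needed a and j, now all done → c.
Ready: g and i. g has the earlier label → g.
e now also ready, so the ready set is {e, i}; e has the earlier label → e.
i needed c, now all done → i.

d, a, b, h, f, j, c, g, e, i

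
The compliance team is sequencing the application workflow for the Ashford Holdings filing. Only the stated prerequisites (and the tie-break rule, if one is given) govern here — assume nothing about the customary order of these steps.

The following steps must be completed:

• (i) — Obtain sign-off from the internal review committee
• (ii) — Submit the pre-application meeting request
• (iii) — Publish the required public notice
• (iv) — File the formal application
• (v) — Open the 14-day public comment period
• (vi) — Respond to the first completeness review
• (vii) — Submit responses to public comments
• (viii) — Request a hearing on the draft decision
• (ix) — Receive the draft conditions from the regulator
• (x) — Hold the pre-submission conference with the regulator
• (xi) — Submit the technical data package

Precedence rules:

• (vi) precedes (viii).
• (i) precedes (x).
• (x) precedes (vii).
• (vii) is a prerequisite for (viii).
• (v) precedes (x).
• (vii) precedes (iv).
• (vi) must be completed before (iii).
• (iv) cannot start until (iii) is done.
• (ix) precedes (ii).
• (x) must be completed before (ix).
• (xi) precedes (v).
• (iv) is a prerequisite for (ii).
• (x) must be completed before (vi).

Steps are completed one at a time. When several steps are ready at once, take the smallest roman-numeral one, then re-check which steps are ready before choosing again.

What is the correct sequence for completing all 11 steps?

(i) and (xi) have no prerequisites; (i) has the earlier label, so (i) is first.
(xi) is the only step now ready → (xi).
Next only (v) has its prerequisites met → (v).
Next only (x) has its prerequisites met → (x).
Now (vi), (vii) and (ix) have their prerequisites met. (vi) has the earlier label, so (vi) next.
Now (iii), (vii) and (ix) have their prerequisites met. (iii) has the earlier label, so (iii) next.
Now (vii) and (ix) have their prerequisites met. (vii) has the earlier label, so (vii) next.
(iv) and (viii) now also ready, so the ready set is {(iv), (viii), (ix)}; (iv) has the earlier label → (iv).
Ready: (viii) and (ix). (viii) has the earlier label → (viii).
Next only (ix) has its prerequisites met → (ix).
(ii) needed (iv) and (ix), now all done → (ii).

(i), (xi), (v), (x), (vi), (iii), (vii), (iv), (viii), (ix), (ii)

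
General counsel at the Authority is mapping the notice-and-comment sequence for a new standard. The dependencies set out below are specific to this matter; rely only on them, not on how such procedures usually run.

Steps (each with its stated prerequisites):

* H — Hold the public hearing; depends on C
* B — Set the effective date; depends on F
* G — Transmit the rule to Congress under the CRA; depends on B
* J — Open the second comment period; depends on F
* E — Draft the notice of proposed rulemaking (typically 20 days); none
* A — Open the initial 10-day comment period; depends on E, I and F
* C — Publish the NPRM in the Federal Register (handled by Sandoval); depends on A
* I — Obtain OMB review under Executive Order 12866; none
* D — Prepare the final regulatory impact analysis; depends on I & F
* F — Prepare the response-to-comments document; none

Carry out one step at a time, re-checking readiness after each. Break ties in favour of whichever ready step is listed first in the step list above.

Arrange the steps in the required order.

E, I and F have no prerequisites; E is listed earlier, so E is first.
I and F are both available; I is listed earlier → I.
Next only F has its prerequisites met → F.
Ready: B, J, A and D. B is listed earlier → B.
G now also ready, so the ready set is {G, J, A, D}; G is listed earlier → G.
J, A and D are all available; J is listed earlier → J.
A and D are both available; A is listed earlier → A.
Now C and D have their prerequisites met. C is listed earlier, so C next.
Now H and D have their prerequisites met. H is listed earlier, so H next.
That leaves D as the only ready step → D.

E → I → F → B → G → J → A → C → H → D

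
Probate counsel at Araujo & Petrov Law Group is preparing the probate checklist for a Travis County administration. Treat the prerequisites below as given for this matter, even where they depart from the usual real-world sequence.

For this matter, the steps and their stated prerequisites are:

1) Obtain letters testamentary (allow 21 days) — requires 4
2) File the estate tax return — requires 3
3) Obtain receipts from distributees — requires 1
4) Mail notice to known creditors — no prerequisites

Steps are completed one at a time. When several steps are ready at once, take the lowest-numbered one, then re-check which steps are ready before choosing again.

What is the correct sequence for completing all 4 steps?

Only 4 has no prerequisites, so it is first.
Next only 1 has its prerequisites met → 1.
3 needed 1, now all done → 3.
Next only 2 has its prerequisites met → 2.

4, 1, 3, 2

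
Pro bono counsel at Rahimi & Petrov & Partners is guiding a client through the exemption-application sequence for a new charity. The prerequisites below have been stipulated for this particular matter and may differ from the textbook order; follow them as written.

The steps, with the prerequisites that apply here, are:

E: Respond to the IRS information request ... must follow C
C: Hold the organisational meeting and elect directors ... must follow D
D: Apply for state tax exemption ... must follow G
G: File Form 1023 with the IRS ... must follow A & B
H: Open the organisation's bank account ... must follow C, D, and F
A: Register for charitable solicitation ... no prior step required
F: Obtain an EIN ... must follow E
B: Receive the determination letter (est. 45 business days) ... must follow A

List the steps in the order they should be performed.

A, B, G, D, C, E, F, H

A is the only step with nothing outstanding, so it goes first.
B is the only step now ready → B.
G needed A and B, now all done → G.
D is the only step now ready → D.
C needed D, now all done → C.
That leaves E as the only ready step → E.
That leaves F as the only ready step → F.
H needed C, D and F, now all done → H.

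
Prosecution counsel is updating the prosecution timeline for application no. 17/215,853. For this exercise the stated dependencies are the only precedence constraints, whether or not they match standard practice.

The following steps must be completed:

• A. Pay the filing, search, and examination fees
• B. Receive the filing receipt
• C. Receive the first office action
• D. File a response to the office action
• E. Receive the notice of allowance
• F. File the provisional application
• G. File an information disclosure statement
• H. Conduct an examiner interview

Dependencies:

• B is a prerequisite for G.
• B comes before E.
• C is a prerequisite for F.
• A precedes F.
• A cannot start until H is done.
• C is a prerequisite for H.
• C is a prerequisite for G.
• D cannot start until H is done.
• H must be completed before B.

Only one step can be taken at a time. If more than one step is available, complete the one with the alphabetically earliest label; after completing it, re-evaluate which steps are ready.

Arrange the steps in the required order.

Only C has no prerequisites, so it is first.
H is the only step now ready → H.
Now A, B and D have their prerequisites met. A has the earlier label, so A next.
F now also ready, so the ready set is {B, D, F}; B has the earlier label → B.
E and G now also ready, so the ready set is {D, E, F, G}; D has the earlier label → D.
Now E, F and G have their prerequisites met. E has the earlier label, so E next.
F and G are both available; F has the earlier label → F.
G needed B and C, now all done → G.

C, H, A, B, D, E, F, G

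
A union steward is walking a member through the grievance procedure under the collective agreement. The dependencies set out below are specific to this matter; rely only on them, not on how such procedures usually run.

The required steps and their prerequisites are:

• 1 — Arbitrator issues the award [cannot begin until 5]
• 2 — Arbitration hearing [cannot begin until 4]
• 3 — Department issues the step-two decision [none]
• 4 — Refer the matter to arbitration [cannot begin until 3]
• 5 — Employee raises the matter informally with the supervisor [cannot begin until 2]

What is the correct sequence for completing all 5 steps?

3 has no prerequisites → 3 first.
4 needed 3, now all done → 4.
2 is the only step now ready → 2.
5 needed 2, now all done → 5.
Next only 1 has its prerequisites met → 1.

3, 4, 2, 5, 1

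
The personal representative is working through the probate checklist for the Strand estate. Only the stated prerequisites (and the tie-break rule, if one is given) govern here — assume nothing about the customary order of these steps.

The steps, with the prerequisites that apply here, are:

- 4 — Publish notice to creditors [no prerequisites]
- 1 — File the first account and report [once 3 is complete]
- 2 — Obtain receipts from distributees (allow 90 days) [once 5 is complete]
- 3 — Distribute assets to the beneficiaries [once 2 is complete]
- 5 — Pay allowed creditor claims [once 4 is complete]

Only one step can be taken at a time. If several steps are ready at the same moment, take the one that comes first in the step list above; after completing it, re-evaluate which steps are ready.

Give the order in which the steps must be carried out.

4 is the only step with nothing outstanding, so it goes first.
5 is the only step now ready → 5.
That leaves 2 as the only ready step → 2.
Next only 3 has its prerequisites met → 3.
Next only 1 has its prerequisites met → 1.

4 5 2 3 1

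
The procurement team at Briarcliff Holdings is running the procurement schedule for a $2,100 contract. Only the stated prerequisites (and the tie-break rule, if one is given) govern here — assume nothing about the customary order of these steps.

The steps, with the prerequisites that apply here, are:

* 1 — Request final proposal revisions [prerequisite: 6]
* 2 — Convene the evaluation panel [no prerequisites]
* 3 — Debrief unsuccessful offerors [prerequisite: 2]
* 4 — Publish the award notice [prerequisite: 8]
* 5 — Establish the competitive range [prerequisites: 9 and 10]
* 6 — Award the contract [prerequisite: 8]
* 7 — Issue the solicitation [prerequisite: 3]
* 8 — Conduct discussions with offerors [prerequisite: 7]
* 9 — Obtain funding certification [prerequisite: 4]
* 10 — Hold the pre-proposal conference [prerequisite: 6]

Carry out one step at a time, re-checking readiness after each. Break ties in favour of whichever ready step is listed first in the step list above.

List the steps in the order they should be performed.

2 has no prerequisites → 2 first.
Next only 3 has its prerequisites met → 3.
7 needed 3, now all done → 7.
8 needed 7, now all done → 8.
4 and 6 are both available; 4 is listed earlier → 4.
Ready: 6 and 9. 6 is listed earlier → 6.
Ready: 1, 9 and 10. 1 is listed earlier → 1.
Ready: 9 and 10. 9 is listed earlier → 9.
10 needed 6, now all done → 10.
5 needed 9 and 10, now all done → 5.

2, 3, 7, 8, 4, 6, 1, 9, 10, 5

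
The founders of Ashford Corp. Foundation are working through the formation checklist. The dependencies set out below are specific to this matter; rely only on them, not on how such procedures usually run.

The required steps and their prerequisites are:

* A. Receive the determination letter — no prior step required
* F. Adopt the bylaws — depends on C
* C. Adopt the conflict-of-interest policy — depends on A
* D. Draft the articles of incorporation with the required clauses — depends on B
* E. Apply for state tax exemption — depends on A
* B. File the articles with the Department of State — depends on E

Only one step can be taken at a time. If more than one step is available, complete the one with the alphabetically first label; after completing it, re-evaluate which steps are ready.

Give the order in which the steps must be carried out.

A has no prerequisites → A first.
Now C and E have their prerequisites met. C has the earlier label, so C next.
E and F are both available; E has the earlier label → E.
Ready: B and F. B has the earlier label → B.
D and F are both available; D has the earlier label → D.
Next only F has its prerequisites met → F.

A, C, E, B, D, F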